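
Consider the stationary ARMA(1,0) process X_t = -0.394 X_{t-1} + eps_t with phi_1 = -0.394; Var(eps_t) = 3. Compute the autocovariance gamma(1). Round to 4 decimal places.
\gamma(1) = -1.3992

Multiply the model equation by X_{t-k} and take expectations. With theta_0 = psi_0 = 1 and psi_j the MA(infinity) weights, this gives
  gamma(k) - sum_i phi_i gamma(k-i) = c_k,
  c_k = sigma^2 * sum_{j=k..q} theta_j psi_{j-k}   (c_k = 0 for k > q),
using gamma(-m) = gamma(m).
Pure AR (q = 0): c_0 = sigma^2 = 3, c_k = 0 for k >= 1.
Equations for k = 0 and k = 1 (AR order 1):
  gamma(0) = phi_1 gamma(1) + c_0
  gamma(1) = phi_1 gamma(0) + c_1
Substituting the second into the first: gamma(0) (1 - phi_1^2) = c_0 + phi_1 c_1, so
  gamma(0) = c_0 / (1 - phi_1^2) = 3 / (1 - (-0.394)^2) = 3 / 0.844764 = 3.551288.
  gamma(1) = phi_1 gamma(0) = (-0.394)(3.551288) = -1.399207.
Therefore gamma(1) = -1.3992 (to 4 decimal places).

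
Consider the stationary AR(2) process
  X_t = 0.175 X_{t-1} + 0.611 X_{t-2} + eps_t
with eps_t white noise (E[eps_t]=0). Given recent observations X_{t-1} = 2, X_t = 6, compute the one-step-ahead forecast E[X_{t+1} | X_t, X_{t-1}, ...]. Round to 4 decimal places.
E[X_{t+1} \mid \mathcal F_t] = 2.2720

For an AR(p) model X_t = c + sum_i phi_i X_{t-i} + eps_t, the
one-step-ahead conditional mean is
  E[X_{t+1} | X_t, ...] = c + sum_i phi_i X_{t+1-i}.
Substitute known values:
  E[X_{t+1} | ...] = (0.175) * (6) + (0.611) * (2)
                   = 2.2720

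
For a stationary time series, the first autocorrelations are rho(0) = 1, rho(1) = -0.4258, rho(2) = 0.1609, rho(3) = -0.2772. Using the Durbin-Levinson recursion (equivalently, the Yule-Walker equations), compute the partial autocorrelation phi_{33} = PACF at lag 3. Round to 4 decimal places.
\phi_{33} = -0.2659

The PACF at lag k is phi_{kk}, the last component of the solution
to the Yule-Walker system G_k phi = r_k where
  (G_k)_{ij} = rho(|i - j|), (r_k)_i = rho(i), i,j = 1..k.
Equivalently, Durbin-Levinson gives phi_{kk} iteratively:
  phi_{11} = rho(1)
  phi_{kk} = [rho(k) - sum_{j=1..k-1} phi_{k-1,j} rho(k-j)]
            / [1 - sum_{j=1..k-1} phi_{k-1,j} rho(j)],
  phi_{k,j} = phi_{k-1,j} - phi_{kk} phi_{k-1,k-j},  j = 1..k-1.
Step k = 1:
  phi_11 = rho(1) = -0.4258.
Step k = 2:
  phi_22 = [rho(2) - phi_11 rho(1)] / [1 - phi_11 rho(1)] = [0.1609 - (-0.4258)(-0.4258)] / [1 - (-0.4258)(-0.4258)]
         = -0.02040564 / 0.81869436 = -0.024925.
  Update: phi_21 = phi_11 - phi_22 phi_11 = -0.4258 - (-0.024925)(-0.4258) = -0.436413.
Step k = 3:
  phi_33 = [rho(3) - phi_21 rho(2) - phi_22 rho(1)] / [1 - phi_21 rho(1) - phi_22 rho(2)]
    numerator   = -0.2772 - (-0.436413)(0.1609) - (-0.024925)(-0.4258) = -0.21759406
    denominator = 1 - (-0.436413)(-0.4258) - (-0.024925)(0.1609) = 0.81818576
  phi_33 = -0.21759406 / 0.81818576 = -0.2659.
Therefore phi_{33} = -0.2659.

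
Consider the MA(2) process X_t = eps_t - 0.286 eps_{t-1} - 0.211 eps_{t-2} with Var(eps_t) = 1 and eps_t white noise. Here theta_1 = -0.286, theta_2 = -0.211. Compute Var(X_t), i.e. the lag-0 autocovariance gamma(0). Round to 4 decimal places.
\gamma(0) = 1.1263

For an MA(q) process X_t = eps_t + sum_i theta_i eps_{t-i} with
Var(eps_t) = sigma^2, the variance is
  gamma(0) = sigma^2 * (1 + sum_i theta_i^2).
  sum_i theta_i^2 = (-0.286)^2 + (-0.211)^2 = 0.081796 + 0.044521 = 0.126317.
  gamma(0) = 1 * (1 + 0.126317) = 1 * 1.126317 = 1.126317, which rounds to 1.1263.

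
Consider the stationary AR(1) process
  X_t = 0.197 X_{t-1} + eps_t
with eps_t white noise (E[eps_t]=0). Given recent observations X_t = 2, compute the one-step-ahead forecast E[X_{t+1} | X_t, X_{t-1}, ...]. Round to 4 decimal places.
E[X_{t+1} \mid \mathcal F_t] = 0.3940

For an AR(p) model X_t = c + sum_i phi_i X_{t-i} + eps_t, the
one-step-ahead conditional mean is
  E[X_{t+1} | X_t, ...] = c + sum_i phi_i X_{t+1-i}.
Substitute known values:
  E[X_{t+1} | ...] = (0.197) * (2)
                   = 0.3940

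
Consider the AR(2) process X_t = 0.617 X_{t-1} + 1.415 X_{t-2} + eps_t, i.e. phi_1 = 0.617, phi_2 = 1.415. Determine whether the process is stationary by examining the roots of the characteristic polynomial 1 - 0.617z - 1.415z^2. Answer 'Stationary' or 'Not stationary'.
\text{Not stationary}

The AR(p) characteristic polynomial is P(z) = 1 - 0.617z - 1.415z^2.
Stationarity requires all roots to lie outside the unit circle, i.e. |z| > 1 for every root.
Set 1 + (-0.617) z + (-1.415) z^2 = 0, i.e. a z^2 + b z + c = 0 with a = -1.415, b = -0.617, c = 1.
Discriminant D = b^2 - 4ac = (-0.617)^2 - 4*(-1.415)*1 = 0.380689 - (-5.66) = 6.040689.
D >= 0, so the roots are real: z = (-b +/- sqrt(D)) / (2a) = (0.617 +/- 2.457781) / (-2.83).
  z_1 = (0.617 + 2.457781) / (-2.83) = -1.0865,   |z_1| = 1.0865.
  z_2 = (0.617 - 2.457781) / (-2.83) = 0.6505,   |z_2| = 0.6505.
Moduli of all roots: 1.0865, 0.6505.
All moduli strictly greater than 1? No.
Verdict: Not stationary.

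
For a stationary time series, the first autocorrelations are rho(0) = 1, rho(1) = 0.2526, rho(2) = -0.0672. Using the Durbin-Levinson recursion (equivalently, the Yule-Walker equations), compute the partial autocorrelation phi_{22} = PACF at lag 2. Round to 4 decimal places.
\phi_{22} = -0.1399

The PACF at lag k is phi_{kk}, the last component of the solution
to the Yule-Walker system G_k phi = r_k where
  (G_k)_{ij} = rho(|i - j|), (r_k)_i = rho(i), i,j = 1..k.
Equivalently, Durbin-Levinson gives phi_{kk} iteratively:
  phi_{11} = rho(1)
  phi_{kk} = [rho(k) - sum_{j=1..k-1} phi_{k-1,j} rho(k-j)]
            / [1 - sum_{j=1..k-1} phi_{k-1,j} rho(j)],
  phi_{k,j} = phi_{k-1,j} - phi_{kk} phi_{k-1,k-j},  j = 1..k-1.
Step k = 1:
  phi_11 = rho(1) = 0.2526.
Step k = 2:
  phi_22 = [rho(2) - phi_11 rho(1)] / [1 - phi_11 rho(1)] = [-0.0672 - (0.2526)(0.2526)] / [1 - (0.2526)(0.2526)]
         = -0.13100676 / 0.93619324 = -0.1399.
Therefore phi_{22} = -0.1399.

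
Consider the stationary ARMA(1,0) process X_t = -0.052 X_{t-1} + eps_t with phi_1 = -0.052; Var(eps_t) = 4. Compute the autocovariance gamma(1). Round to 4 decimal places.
\gamma(1) = -0.2086

Multiply the model equation by X_{t-k} and take expectations. With theta_0 = psi_0 = 1 and psi_j the MA(infinity) weights, this gives
  gamma(k) - sum_i phi_i gamma(k-i) = c_k,
  c_k = sigma^2 * sum_{j=k..q} theta_j psi_{j-k}   (c_k = 0 for k > q),
using gamma(-m) = gamma(m).
Pure AR (q = 0): c_0 = sigma^2 = 4, c_k = 0 for k >= 1.
Equations for k = 0 and k = 1 (AR order 1):
  gamma(0) = phi_1 gamma(1) + c_0
  gamma(1) = phi_1 gamma(0) + c_1
Substituting the second into the first: gamma(0) (1 - phi_1^2) = c_0 + phi_1 c_1, so
  gamma(0) = c_0 / (1 - phi_1^2) = 4 / (1 - (-0.052)^2) = 4 / 0.997296 = 4.010845.
  gamma(1) = phi_1 gamma(0) = (-0.052)(4.010845) = -0.208564.
Therefore gamma(1) = -0.2086 (to 4 decimal places).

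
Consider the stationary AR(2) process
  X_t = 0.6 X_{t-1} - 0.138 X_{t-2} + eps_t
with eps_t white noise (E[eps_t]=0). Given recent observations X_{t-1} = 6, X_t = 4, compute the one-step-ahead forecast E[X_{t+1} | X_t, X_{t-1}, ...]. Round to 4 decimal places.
E[X_{t+1} \mid \mathcal F_t] = 1.5720

For an AR(p) model X_t = c + sum_i phi_i X_{t-i} + eps_t, the
one-step-ahead conditional mean is
  E[X_{t+1} | X_t, ...] = c + sum_i phi_i X_{t+1-i}.
Substitute known values:
  E[X_{t+1} | ...] = (0.6) * (4) + (-0.138) * (6)
                   = 1.5720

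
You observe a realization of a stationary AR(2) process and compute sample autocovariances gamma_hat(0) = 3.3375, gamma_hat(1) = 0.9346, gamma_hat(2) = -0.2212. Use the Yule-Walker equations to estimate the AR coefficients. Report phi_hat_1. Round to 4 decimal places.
\hat\phi_{1} = 0.3240

The Yule-Walker equations for an AR(p) process read, in matrix form,
  Gamma_p phi = r_p,   with   (Gamma_p)_{ij} = gamma(|i - j|),
                       (r_p)_i = gamma(i),   i,j = 1..p.
Substitute the sample gammas (Toeplitz matrix and right-hand side of size 2):
  Gamma_p = [[3.3375, 0.9346], [0.9346, 3.3375]]
  r_p     = [0.9346, -0.2212]
Written out:
  3.3375 phi_1 + 0.9346 phi_2 = 0.9346
  0.9346 phi_1 + 3.3375 phi_2 = -0.2212
Solve by Cramer's rule:
  det = gamma(0)^2 - gamma(1)^2 = (3.3375)^2 - (0.9346)^2 = 11.13890625 - 0.87347716 = 10.26542909
  phi_hat_1 = [gamma(1) gamma(0) - gamma(1) gamma(2)] / det = [(0.9346)(3.3375) - (0.9346)(-0.2212)] / 10.26542909 = 3.32596102 / 10.26542909 = 0.324
  phi_hat_2 = [gamma(0) gamma(2) - gamma(1)^2] / det = [(3.3375)(-0.2212) - (0.9346)^2] / 10.26542909 = -1.61173216 / 10.26542909 = -0.157
So phi_hat = [0.3240, -0.1570].
Therefore phi_hat_1 = 0.3240.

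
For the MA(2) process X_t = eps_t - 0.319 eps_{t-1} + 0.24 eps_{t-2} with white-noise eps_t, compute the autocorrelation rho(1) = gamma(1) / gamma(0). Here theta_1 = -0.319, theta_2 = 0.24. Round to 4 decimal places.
\rho(1) = -0.3412

For an MA(q) process with theta_0 = 1, the autocovariance is
  gamma(k) = sigma^2 * sum_{i=0..q-k} theta_i * theta_{i+k},
and rho(k) = gamma(k) / gamma(0). Sigma^2 cancels.
  numerator   = (1)*(-0.319) + (-0.319)*(0.24) = -0.39556.
  denominator = (1)^2 + (-0.319)^2 + (0.24)^2 = 1.159361.
  rho(1) = -0.39556 / 1.159361 = -0.3412.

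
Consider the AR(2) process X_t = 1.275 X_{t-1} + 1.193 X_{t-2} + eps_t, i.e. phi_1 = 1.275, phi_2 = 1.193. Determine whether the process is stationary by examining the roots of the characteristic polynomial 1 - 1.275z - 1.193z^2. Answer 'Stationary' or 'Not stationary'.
\text{Not stationary}

The AR(p) characteristic polynomial is P(z) = 1 - 1.275z - 1.193z^2.
Stationarity requires all roots to lie outside the unit circle, i.e. |z| > 1 for every root.
Set 1 + (-1.275) z + (-1.193) z^2 = 0, i.e. a z^2 + b z + c = 0 with a = -1.193, b = -1.275, c = 1.
Discriminant D = b^2 - 4ac = (-1.275)^2 - 4*(-1.193)*1 = 1.625625 - (-4.772) = 6.397625.
D >= 0, so the roots are real: z = (-b +/- sqrt(D)) / (2a) = (1.275 +/- 2.529353) / (-2.386).
  z_1 = (1.275 + 2.529353) / (-2.386) = -1.5944,   |z_1| = 1.5944.
  z_2 = (1.275 - 2.529353) / (-2.386) = 0.5257,   |z_2| = 0.5257.
Moduli of all roots: 1.5944, 0.5257.
All moduli strictly greater than 1? No.
Verdict: Not stationary.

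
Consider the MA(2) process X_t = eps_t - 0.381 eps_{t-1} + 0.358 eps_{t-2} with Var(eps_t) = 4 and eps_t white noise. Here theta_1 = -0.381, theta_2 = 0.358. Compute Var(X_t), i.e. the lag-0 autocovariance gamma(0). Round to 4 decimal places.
\gamma(0) = 5.0933

For an MA(q) process X_t = eps_t + sum_i theta_i eps_{t-i} with
Var(eps_t) = sigma^2, the variance is
  gamma(0) = sigma^2 * (1 + sum_i theta_i^2).
  sum_i theta_i^2 = (-0.381)^2 + (0.358)^2 = 0.145161 + 0.128164 = 0.273325.
  gamma(0) = 4 * (1 + 0.273325) = 4 * 1.273325 = 5.0933.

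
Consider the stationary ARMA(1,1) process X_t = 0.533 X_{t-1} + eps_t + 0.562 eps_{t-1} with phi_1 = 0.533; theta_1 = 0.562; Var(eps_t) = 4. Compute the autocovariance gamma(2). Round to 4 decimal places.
\gamma(2) = 4.2377

Multiply the model equation by X_{t-k} and take expectations. With theta_0 = psi_0 = 1 and psi_j the MA(infinity) weights, this gives
  gamma(k) - sum_i phi_i gamma(k-i) = c_k,
  c_k = sigma^2 * sum_{j=k..q} theta_j psi_{j-k}   (c_k = 0 for k > q),
using gamma(-m) = gamma(m).
psi-weights needed (psi_j = theta_j + sum_i phi_i psi_{j-i}):
  psi_1 = theta_1 + phi_1 = 0.562 + (0.533) = 1.095
Right-hand sides:
  c_0 = sigma^2 (1 + theta_1 psi_1) = 4 * (1 + (0.562)(1.095)) = 4 * 1.61539 = 6.46156
  c_1 = sigma^2 theta_1 = 4 * (0.562) = 2.248
  c_2 = 0
Equations for k = 0 and k = 1 (AR order 1):
  gamma(0) = phi_1 gamma(1) + c_0
  gamma(1) = phi_1 gamma(0) + c_1
Substituting the second into the first: gamma(0) (1 - phi_1^2) = c_0 + phi_1 c_1, so
  gamma(0) = (c_0 + phi_1 c_1) / (1 - phi_1^2) = (6.46156 + (0.533)(2.248)) / (1 - (0.533)^2) = 7.659744 / 0.715911 = 10.699296.
  gamma(1) = phi_1 gamma(0) + c_1 = (0.533)(10.699296) + (2.248) = 7.950725.
For k = 2 (> q): gamma(2) = phi_1 gamma(1) = (0.533)(7.950725) = 4.237736.
Therefore gamma(2) = 4.2377 (to 4 decimal places).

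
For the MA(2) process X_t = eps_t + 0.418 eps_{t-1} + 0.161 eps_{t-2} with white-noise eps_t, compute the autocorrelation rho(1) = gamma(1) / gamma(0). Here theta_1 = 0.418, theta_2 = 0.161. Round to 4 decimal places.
\rho(1) = 0.4042

For an MA(q) process with theta_0 = 1, the autocovariance is
  gamma(k) = sigma^2 * sum_{i=0..q-k} theta_i * theta_{i+k},
and rho(k) = gamma(k) / gamma(0). Sigma^2 cancels.
  numerator   = (1)*(0.418) + (0.418)*(0.161) = 0.485298.
  denominator = (1)^2 + (0.418)^2 + (0.161)^2 = 1.200645.
  rho(1) = 0.485298 / 1.200645 = 0.4042.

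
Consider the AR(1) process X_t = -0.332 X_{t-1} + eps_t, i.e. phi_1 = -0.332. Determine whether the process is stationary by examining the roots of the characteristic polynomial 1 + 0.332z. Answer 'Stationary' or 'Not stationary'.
\text{Stationary}

The AR(p) characteristic polynomial is P(z) = 1 + 0.332z.
Stationarity requires all roots to lie outside the unit circle, i.e. |z| > 1 for every root.
This is linear in z: 1 + (0.332) z = 0  =>  z = -1/(0.332) = -3.012048,  |z| = 3.012048.
Moduli of all roots: 3.0120.
All moduli strictly greater than 1? Yes.
Verdict: Stationary.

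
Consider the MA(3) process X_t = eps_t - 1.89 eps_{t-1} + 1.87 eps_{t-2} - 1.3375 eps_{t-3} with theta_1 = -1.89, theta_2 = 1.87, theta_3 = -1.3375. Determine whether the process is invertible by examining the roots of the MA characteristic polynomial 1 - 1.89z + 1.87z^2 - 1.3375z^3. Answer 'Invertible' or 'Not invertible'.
\text{Not invertible}

The MA(q) characteristic polynomial is P(z) = 1 - 1.89z + 1.87z^2 - 1.3375z^3.
Invertibility requires all roots to lie outside the unit circle, i.e. |z| > 1 for every root.
Degree 3: look for a simple real root z0 first, then factor out (1 - z/z0) and solve the remaining quadratic.
Testing z0 = 0.8: P(0.8) = 1 + (-1.89)(0.8) + (1.87)(0.8)^2 + (-1.3375)(0.8)^3
  = 1 + (-1.512) + (1.1968) + (-0.6848) = 0.  So z_0 = 0.8 is a root, |z_0| = 0.8.
Divide out the factor (1 - 1.25 z) = (1 - z/z0) (since 1/z0 = 1.25):
  P(z) = (1 - 1.25 z)(1 + (-0.64) z + (1.07) z^2)
  [check: z-coef -0.64 - (1.25) = -1.89; z^2-coef 1.07 - (1.25)(-0.64) = 1.87; z^3-coef -(1.25)(1.07) = -1.3375.]
Remaining roots from the quadratic factor 1 + (-0.64) z + (1.07) z^2:
  Set 1 + (-0.64) z + (1.07) z^2 = 0, i.e. a z^2 + b z + c = 0 with a = 1.07, b = -0.64, c = 1.
  Discriminant D = b^2 - 4ac = (-0.64)^2 - 4*(1.07)*1 = 0.4096 - (4.28) = -3.8704.
  D < 0, so the roots are the complex-conjugate pair z = (-b +/- i sqrt(-D)) / (2a) = 0.2991 +/- 0.9193i.
  For a conjugate pair |z|^2 = z * conj(z) = (product of roots) = c/a = 1/(1.07) = 0.934579, so |z| = sqrt(0.934579) = 0.9667 for both roots.
Moduli of all roots: 0.8000, 0.9667, 0.9667.
All moduli strictly greater than 1? No.
Verdict: Not invertible.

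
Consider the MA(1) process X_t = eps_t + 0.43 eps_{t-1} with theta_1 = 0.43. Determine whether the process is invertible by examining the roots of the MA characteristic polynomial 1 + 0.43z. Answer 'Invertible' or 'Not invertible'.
\text{Invertible}

The MA(q) characteristic polynomial is P(z) = 1 + 0.43z.
Invertibility requires all roots to lie outside the unit circle, i.e. |z| > 1 for every root.
This is linear in z: 1 + (0.43) z = 0  =>  z = -1/(0.43) = -2.325581,  |z| = 2.325581.
Moduli of all roots: 2.3256.
All moduli strictly greater than 1? Yes.
Verdict: Invertible.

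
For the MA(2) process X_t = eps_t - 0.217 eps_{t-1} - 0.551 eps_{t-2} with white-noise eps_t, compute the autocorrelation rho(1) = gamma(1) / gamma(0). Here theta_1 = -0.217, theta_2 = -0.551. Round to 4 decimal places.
\rho(1) = -0.0721

For an MA(q) process with theta_0 = 1, the autocovariance is
  gamma(k) = sigma^2 * sum_{i=0..q-k} theta_i * theta_{i+k},
and rho(k) = gamma(k) / gamma(0). Sigma^2 cancels.
  numerator   = (1)*(-0.217) + (-0.217)*(-0.551) = -0.097433.
  denominator = (1)^2 + (-0.217)^2 + (-0.551)^2 = 1.35069.
  rho(1) = -0.097433 / 1.35069 = -0.0721.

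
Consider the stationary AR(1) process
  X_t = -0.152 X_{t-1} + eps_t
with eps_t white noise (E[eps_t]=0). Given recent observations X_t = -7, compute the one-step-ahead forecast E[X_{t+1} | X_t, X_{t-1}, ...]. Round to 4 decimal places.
E[X_{t+1} \mid \mathcal F_t] = 1.0640

For an AR(p) model X_t = c + sum_i phi_i X_{t-i} + eps_t, the
one-step-ahead conditional mean is
  E[X_{t+1} | X_t, ...] = c + sum_i phi_i X_{t+1-i}.
Substitute known values:
  E[X_{t+1} | ...] = (-0.152) * (-7)
                   = 1.0640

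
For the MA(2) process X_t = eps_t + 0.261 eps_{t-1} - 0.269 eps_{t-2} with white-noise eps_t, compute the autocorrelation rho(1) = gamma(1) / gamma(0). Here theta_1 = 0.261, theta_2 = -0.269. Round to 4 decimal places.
\rho(1) = 0.1673

For an MA(q) process with theta_0 = 1, the autocovariance is
  gamma(k) = sigma^2 * sum_{i=0..q-k} theta_i * theta_{i+k},
and rho(k) = gamma(k) / gamma(0). Sigma^2 cancels.
  numerator   = (1)*(0.261) + (0.261)*(-0.269) = 0.190791.
  denominator = (1)^2 + (0.261)^2 + (-0.269)^2 = 1.140482.
  rho(1) = 0.190791 / 1.140482 = 0.1673.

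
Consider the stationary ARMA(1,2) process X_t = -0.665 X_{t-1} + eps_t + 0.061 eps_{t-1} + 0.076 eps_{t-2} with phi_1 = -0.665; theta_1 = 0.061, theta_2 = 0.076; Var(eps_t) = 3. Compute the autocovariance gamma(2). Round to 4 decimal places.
\gamma(2) = 2.5512

Multiply the model equation by X_{t-k} and take expectations. With theta_0 = psi_0 = 1 and psi_j the MA(infinity) weights, this gives
  gamma(k) - sum_i phi_i gamma(k-i) = c_k,
  c_k = sigma^2 * sum_{j=k..q} theta_j psi_{j-k}   (c_k = 0 for k > q),
using gamma(-m) = gamma(m).
psi-weights needed (psi_j = theta_j + sum_i phi_i psi_{j-i}):
  psi_1 = theta_1 + phi_1 = 0.061 + (-0.665) = -0.604
  psi_2 = theta_2 + phi_1 psi_1 = 0.076 + (-0.665)(-0.604) = 0.47766
Right-hand sides:
  c_0 = sigma^2 (1 + theta_1 psi_1 + theta_2 psi_2) = 3 * (1 + (0.061)(-0.604) + (0.076)(0.47766)) = 3 * 0.999458 = 2.998374
  c_1 = sigma^2 (theta_1 + theta_2 psi_1) = 3 * (0.061 + (0.076)(-0.604)) = 0.045288
  c_2 = sigma^2 theta_2 = 3 * (0.076) = 0.228
Equations for k = 0 and k = 1 (AR order 1):
  gamma(0) = phi_1 gamma(1) + c_0
  gamma(1) = phi_1 gamma(0) + c_1
Substituting the second into the first: gamma(0) (1 - phi_1^2) = c_0 + phi_1 c_1, so
  gamma(0) = (c_0 + phi_1 c_1) / (1 - phi_1^2) = (2.998374 + (-0.665)(0.045288)) / (1 - (-0.665)^2) = 2.968258 / 0.557775 = 5.321605.
  gamma(1) = phi_1 gamma(0) + c_1 = (-0.665)(5.321605) + (0.045288) = -3.493579.
For k = 2: gamma(2) = phi_1 gamma(1) + c_2
  = (-0.665)(-3.493579) + (0.228) = 2.55123.
Therefore gamma(2) = 2.5512 (to 4 decimal places).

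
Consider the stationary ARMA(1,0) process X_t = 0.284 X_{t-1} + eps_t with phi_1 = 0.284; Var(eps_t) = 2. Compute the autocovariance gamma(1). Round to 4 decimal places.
\gamma(1) = 0.6178

Multiply the model equation by X_{t-k} and take expectations. With theta_0 = psi_0 = 1 and psi_j the MA(infinity) weights, this gives
  gamma(k) - sum_i phi_i gamma(k-i) = c_k,
  c_k = sigma^2 * sum_{j=k..q} theta_j psi_{j-k}   (c_k = 0 for k > q),
using gamma(-m) = gamma(m).
Pure AR (q = 0): c_0 = sigma^2 = 2, c_k = 0 for k >= 1.
Equations for k = 0 and k = 1 (AR order 1):
  gamma(0) = phi_1 gamma(1) + c_0
  gamma(1) = phi_1 gamma(0) + c_1
Substituting the second into the first: gamma(0) (1 - phi_1^2) = c_0 + phi_1 c_1, so
  gamma(0) = c_0 / (1 - phi_1^2) = 2 / (1 - (0.284)^2) = 2 / 0.919344 = 2.175464.
  gamma(1) = phi_1 gamma(0) = (0.284)(2.175464) = 0.617832.
Therefore gamma(1) = 0.6178 (to 4 decimal places).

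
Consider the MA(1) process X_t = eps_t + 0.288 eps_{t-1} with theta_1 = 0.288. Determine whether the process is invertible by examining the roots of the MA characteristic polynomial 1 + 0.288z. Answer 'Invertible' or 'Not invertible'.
\text{Invertible}

The MA(q) characteristic polynomial is P(z) = 1 + 0.288z.
Invertibility requires all roots to lie outside the unit circle, i.e. |z| > 1 for every root.
This is linear in z: 1 + (0.288) z = 0  =>  z = -1/(0.288) = -3.472222,  |z| = 3.472222.
Moduli of all roots: 3.4722.
All moduli strictly greater than 1? Yes.
Verdict: Invertible.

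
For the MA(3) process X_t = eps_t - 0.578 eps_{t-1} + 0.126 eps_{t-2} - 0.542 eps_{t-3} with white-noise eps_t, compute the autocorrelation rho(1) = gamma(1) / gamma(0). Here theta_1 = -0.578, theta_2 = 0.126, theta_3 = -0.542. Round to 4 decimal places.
\rho(1) = -0.4375

For an MA(q) process with theta_0 = 1, the autocovariance is
  gamma(k) = sigma^2 * sum_{i=0..q-k} theta_i * theta_{i+k},
and rho(k) = gamma(k) / gamma(0). Sigma^2 cancels.
  numerator   = (1)*(-0.578) + (-0.578)*(0.126) + (0.126)*(-0.542) = -0.71912.
  denominator = (1)^2 + (-0.578)^2 + (0.126)^2 + (-0.542)^2 = 1.643724.
  rho(1) = -0.71912 / 1.643724 = -0.4375.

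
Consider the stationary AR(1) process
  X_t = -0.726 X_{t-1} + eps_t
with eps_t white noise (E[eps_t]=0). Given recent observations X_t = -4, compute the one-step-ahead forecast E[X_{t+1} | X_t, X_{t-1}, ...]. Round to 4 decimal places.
E[X_{t+1} \mid \mathcal F_t] = 2.9040

For an AR(p) model X_t = c + sum_i phi_i X_{t-i} + eps_t, the
one-step-ahead conditional mean is
  E[X_{t+1} | X_t, ...] = c + sum_i phi_i X_{t+1-i}.
Substitute known values:
  E[X_{t+1} | ...] = (-0.726) * (-4)
                   = 2.9040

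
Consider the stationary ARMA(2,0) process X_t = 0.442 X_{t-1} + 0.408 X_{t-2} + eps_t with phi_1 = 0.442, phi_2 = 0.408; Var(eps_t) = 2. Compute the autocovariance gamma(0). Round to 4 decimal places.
\gamma(0) = 5.4217

Multiply the model equation by X_{t-k} and take expectations. With theta_0 = psi_0 = 1 and psi_j the MA(infinity) weights, this gives
  gamma(k) - sum_i phi_i gamma(k-i) = c_k,
  c_k = sigma^2 * sum_{j=k..q} theta_j psi_{j-k}   (c_k = 0 for k > q),
using gamma(-m) = gamma(m).
Pure AR (q = 0): c_0 = sigma^2 = 2, c_k = 0 for k >= 1.
Equations for k = 0, 1, 2 (AR order 2, c_2 = 0):
  (E0) gamma(0) = phi_1 gamma(1) + phi_2 gamma(2) + c_0
  (E1) gamma(1) = phi_1 gamma(0) + phi_2 gamma(1) + c_1
  (E2) gamma(2) = phi_1 gamma(1) + phi_2 gamma(0)
From (E1): gamma(1) = A gamma(0) + B with
  A = phi_1 / (1 - phi_2) = 0.442 / 0.592 = 0.746622,   B = c_1 / (1 - phi_2) = 0 / 0.592 = 0.
Insert (E2) into (E0): gamma(0) (1 - phi_2^2) = phi_1 (1 + phi_2) gamma(1) + c_0.
  phi_1 (1 + phi_2) = (0.442)(1.408) = 0.622336,   1 - phi_2^2 = 0.833536.
Replace gamma(1) by A gamma(0) + B and collect gamma(0):
  gamma(0) [0.833536 - (0.622336)(0.746622)] = c_0 = 2
  gamma(0) * 0.368886 = 2
  gamma(0) = 2 / 0.368886 = 5.421722.
Therefore gamma(0) = 5.4217 (to 4 decimal places).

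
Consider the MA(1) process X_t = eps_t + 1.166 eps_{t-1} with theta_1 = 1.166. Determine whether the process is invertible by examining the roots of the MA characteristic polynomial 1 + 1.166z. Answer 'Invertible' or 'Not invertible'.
\text{Not invertible}

The MA(q) characteristic polynomial is P(z) = 1 + 1.166z.
Invertibility requires all roots to lie outside the unit circle, i.e. |z| > 1 for every root.
This is linear in z: 1 + (1.166) z = 0  =>  z = -1/(1.166) = -0.857633,  |z| = 0.857633.
Moduli of all roots: 0.8576.
All moduli strictly greater than 1? No.
Verdict: Not invertible.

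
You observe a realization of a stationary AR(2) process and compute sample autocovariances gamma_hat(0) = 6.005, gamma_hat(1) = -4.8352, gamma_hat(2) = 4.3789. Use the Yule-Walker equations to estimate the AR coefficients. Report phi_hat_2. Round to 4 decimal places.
\hat\phi_{2} = 0.2300

The Yule-Walker equations for an AR(p) process read, in matrix form,
  Gamma_p phi = r_p,   with   (Gamma_p)_{ij} = gamma(|i - j|),
                       (r_p)_i = gamma(i),   i,j = 1..p.
Substitute the sample gammas (Toeplitz matrix and right-hand side of size 2):
  Gamma_p = [[6.005, -4.8352], [-4.8352, 6.005]]
  r_p     = [-4.8352, 4.3789]
Written out:
  6.005 phi_1 - 4.8352 phi_2 = -4.8352
  -4.8352 phi_1 + 6.005 phi_2 = 4.3789
Solve by Cramer's rule:
  det = gamma(0)^2 - gamma(1)^2 = (6.005)^2 - (-4.8352)^2 = 36.060025 - 23.37915904 = 12.68086596
  phi_hat_1 = [gamma(1) gamma(0) - gamma(1) gamma(2)] / det = [(-4.8352)(6.005) - (-4.8352)(4.3789)] / 12.68086596 = -7.86251872 / 12.68086596 = -0.62
  phi_hat_2 = [gamma(0) gamma(2) - gamma(1)^2] / det = [(6.005)(4.3789) - (-4.8352)^2] / 12.68086596 = 2.91613546 / 12.68086596 = 0.23
So phi_hat = [-0.6200, 0.2300].
Therefore phi_hat_2 = 0.2300.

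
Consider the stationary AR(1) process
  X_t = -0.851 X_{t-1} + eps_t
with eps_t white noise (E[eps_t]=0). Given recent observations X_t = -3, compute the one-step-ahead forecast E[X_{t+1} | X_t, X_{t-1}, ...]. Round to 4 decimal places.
E[X_{t+1} \mid \mathcal F_t] = 2.5530

For an AR(p) model X_t = c + sum_i phi_i X_{t-i} + eps_t, the
one-step-ahead conditional mean is
  E[X_{t+1} | X_t, ...] = c + sum_i phi_i X_{t+1-i}.
Substitute known values:
  E[X_{t+1} | ...] = (-0.851) * (-3)
                   = 2.5530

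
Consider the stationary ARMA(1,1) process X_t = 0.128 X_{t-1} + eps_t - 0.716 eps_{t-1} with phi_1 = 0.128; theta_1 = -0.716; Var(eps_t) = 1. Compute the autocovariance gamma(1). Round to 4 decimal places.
\gamma(1) = -0.5430

Multiply the model equation by X_{t-k} and take expectations. With theta_0 = psi_0 = 1 and psi_j the MA(infinity) weights, this gives
  gamma(k) - sum_i phi_i gamma(k-i) = c_k,
  c_k = sigma^2 * sum_{j=k..q} theta_j psi_{j-k}   (c_k = 0 for k > q),
using gamma(-m) = gamma(m).
psi-weights needed (psi_j = theta_j + sum_i phi_i psi_{j-i}):
  psi_1 = theta_1 + phi_1 = -0.716 + (0.128) = -0.588
Right-hand sides:
  c_0 = sigma^2 (1 + theta_1 psi_1) = 1 * (1 + (-0.716)(-0.588)) = 1 * 1.421008 = 1.421008
  c_1 = sigma^2 theta_1 = 1 * (-0.716) = -0.716
  c_2 = 0
Equations for k = 0 and k = 1 (AR order 1):
  gamma(0) = phi_1 gamma(1) + c_0
  gamma(1) = phi_1 gamma(0) + c_1
Substituting the second into the first: gamma(0) (1 - phi_1^2) = c_0 + phi_1 c_1, so
  gamma(0) = (c_0 + phi_1 c_1) / (1 - phi_1^2) = (1.421008 + (0.128)(-0.716)) / (1 - (0.128)^2) = 1.32936 / 0.983616 = 1.351503.
  gamma(1) = phi_1 gamma(0) + c_1 = (0.128)(1.351503) + (-0.716) = -0.543008.
Therefore gamma(1) = -0.5430 (to 4 decimal places).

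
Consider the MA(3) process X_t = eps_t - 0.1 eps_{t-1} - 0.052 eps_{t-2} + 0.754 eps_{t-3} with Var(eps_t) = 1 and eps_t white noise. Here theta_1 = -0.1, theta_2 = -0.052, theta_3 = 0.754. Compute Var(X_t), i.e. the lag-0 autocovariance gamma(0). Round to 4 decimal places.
\gamma(0) = 1.5812

For an MA(q) process X_t = eps_t + sum_i theta_i eps_{t-i} with
Var(eps_t) = sigma^2, the variance is
  gamma(0) = sigma^2 * (1 + sum_i theta_i^2).
  sum_i theta_i^2 = (-0.1)^2 + (-0.052)^2 + (0.754)^2 = 0.01 + 0.002704 + 0.568516 = 0.58122.
  gamma(0) = 1 * (1 + 0.58122) = 1 * 1.58122 = 1.58122, which rounds to 1.5812.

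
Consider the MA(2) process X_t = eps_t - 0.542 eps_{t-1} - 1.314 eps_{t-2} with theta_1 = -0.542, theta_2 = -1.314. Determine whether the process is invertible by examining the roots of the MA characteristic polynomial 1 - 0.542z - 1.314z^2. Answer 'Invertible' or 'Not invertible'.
\text{Not invertible}

The MA(q) characteristic polynomial is P(z) = 1 - 0.542z - 1.314z^2.
Invertibility requires all roots to lie outside the unit circle, i.e. |z| > 1 for every root.
Set 1 + (-0.542) z + (-1.314) z^2 = 0, i.e. a z^2 + b z + c = 0 with a = -1.314, b = -0.542, c = 1.
Discriminant D = b^2 - 4ac = (-0.542)^2 - 4*(-1.314)*1 = 0.293764 - (-5.256) = 5.549764.
D >= 0, so the roots are real: z = (-b +/- sqrt(D)) / (2a) = (0.542 +/- 2.355794) / (-2.628).
  z_1 = (0.542 + 2.355794) / (-2.628) = -1.1027,   |z_1| = 1.1027.
  z_2 = (0.542 - 2.355794) / (-2.628) = 0.6902,   |z_2| = 0.6902.
Moduli of all roots: 1.1027, 0.6902.
All moduli strictly greater than 1? No.
Verdict: Not invertible.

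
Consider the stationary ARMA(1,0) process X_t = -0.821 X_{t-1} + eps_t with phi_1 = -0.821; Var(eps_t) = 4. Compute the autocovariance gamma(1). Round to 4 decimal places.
\gamma(1) = -10.0749

Multiply the model equation by X_{t-k} and take expectations. With theta_0 = psi_0 = 1 and psi_j the MA(infinity) weights, this gives
  gamma(k) - sum_i phi_i gamma(k-i) = c_k,
  c_k = sigma^2 * sum_{j=k..q} theta_j psi_{j-k}   (c_k = 0 for k > q),
using gamma(-m) = gamma(m).
Pure AR (q = 0): c_0 = sigma^2 = 4, c_k = 0 for k >= 1.
Equations for k = 0 and k = 1 (AR order 1):
  gamma(0) = phi_1 gamma(1) + c_0
  gamma(1) = phi_1 gamma(0) + c_1
Substituting the second into the first: gamma(0) (1 - phi_1^2) = c_0 + phi_1 c_1, so
  gamma(0) = c_0 / (1 - phi_1^2) = 4 / (1 - (-0.821)^2) = 4 / 0.325959 = 12.271482.
  gamma(1) = phi_1 gamma(0) = (-0.821)(12.271482) = -10.074887.
Therefore gamma(1) = -10.0749 (to 4 decimal places).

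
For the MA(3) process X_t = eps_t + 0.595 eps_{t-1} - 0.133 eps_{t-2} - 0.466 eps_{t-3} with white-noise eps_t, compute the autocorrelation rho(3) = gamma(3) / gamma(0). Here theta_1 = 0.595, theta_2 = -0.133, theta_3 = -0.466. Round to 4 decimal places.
\rho(3) = -0.2933

For an MA(q) process with theta_0 = 1, the autocovariance is
  gamma(k) = sigma^2 * sum_{i=0..q-k} theta_i * theta_{i+k},
and rho(k) = gamma(k) / gamma(0). Sigma^2 cancels.
  numerator   = (1)*(-0.466) = -0.466.
  denominator = (1)^2 + (0.595)^2 + (-0.133)^2 + (-0.466)^2 = 1.58887.
  rho(3) = -0.466 / 1.58887 = -0.2933.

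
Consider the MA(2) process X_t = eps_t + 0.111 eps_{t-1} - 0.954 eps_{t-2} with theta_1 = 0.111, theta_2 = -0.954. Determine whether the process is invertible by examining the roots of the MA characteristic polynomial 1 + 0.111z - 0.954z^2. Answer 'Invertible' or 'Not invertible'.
\text{Not invertible}

The MA(q) characteristic polynomial is P(z) = 1 + 0.111z - 0.954z^2.
Invertibility requires all roots to lie outside the unit circle, i.e. |z| > 1 for every root.
Set 1 + (0.111) z + (-0.954) z^2 = 0, i.e. a z^2 + b z + c = 0 with a = -0.954, b = 0.111, c = 1.
Discriminant D = b^2 - 4ac = (0.111)^2 - 4*(-0.954)*1 = 0.012321 - (-3.816) = 3.828321.
D >= 0, so the roots are real: z = (-b +/- sqrt(D)) / (2a) = (-0.111 +/- 1.95661) / (-1.908).
  z_1 = (-0.111 + 1.95661) / (-1.908) = -0.9673,   |z_1| = 0.9673.
  z_2 = (-0.111 - 1.95661) / (-1.908) = 1.0837,   |z_2| = 1.0837.
Moduli of all roots: 0.9673, 1.0837.
All moduli strictly greater than 1? No.
Verdict: Not invertible.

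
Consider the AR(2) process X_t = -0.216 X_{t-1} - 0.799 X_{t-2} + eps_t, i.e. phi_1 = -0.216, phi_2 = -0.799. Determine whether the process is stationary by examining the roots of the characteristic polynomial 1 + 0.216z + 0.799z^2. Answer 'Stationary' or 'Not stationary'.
\text{Stationary}

The AR(p) characteristic polynomial is P(z) = 1 + 0.216z + 0.799z^2.
Stationarity requires all roots to lie outside the unit circle, i.e. |z| > 1 for every root.
Set 1 + (0.216) z + (0.799) z^2 = 0, i.e. a z^2 + b z + c = 0 with a = 0.799, b = 0.216, c = 1.
Discriminant D = b^2 - 4ac = (0.216)^2 - 4*(0.799)*1 = 0.046656 - (3.196) = -3.149344.
D < 0, so the roots are the complex-conjugate pair z = (-b +/- i sqrt(-D)) / (2a) = -0.1352 +/- 1.1105i.
For a conjugate pair |z|^2 = z * conj(z) = (product of roots) = c/a = 1/(0.799) = 1.251564, so |z| = sqrt(1.251564) = 1.1187 for both roots.
Moduli of all roots: 1.1187, 1.1187.
All moduli strictly greater than 1? Yes.
Verdict: Stationary.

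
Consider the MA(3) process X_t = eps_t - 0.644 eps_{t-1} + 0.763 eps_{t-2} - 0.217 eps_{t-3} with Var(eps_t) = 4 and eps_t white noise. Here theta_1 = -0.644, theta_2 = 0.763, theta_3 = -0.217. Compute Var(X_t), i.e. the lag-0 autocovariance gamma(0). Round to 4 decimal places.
\gamma(0) = 8.1760

For an MA(q) process X_t = eps_t + sum_i theta_i eps_{t-i} with
Var(eps_t) = sigma^2, the variance is
  gamma(0) = sigma^2 * (1 + sum_i theta_i^2).
  sum_i theta_i^2 = (-0.644)^2 + (0.763)^2 + (-0.217)^2 = 0.414736 + 0.582169 + 0.047089 = 1.043994.
  gamma(0) = 4 * (1 + 1.043994) = 4 * 2.043994 = 8.175976, which rounds to 8.1760.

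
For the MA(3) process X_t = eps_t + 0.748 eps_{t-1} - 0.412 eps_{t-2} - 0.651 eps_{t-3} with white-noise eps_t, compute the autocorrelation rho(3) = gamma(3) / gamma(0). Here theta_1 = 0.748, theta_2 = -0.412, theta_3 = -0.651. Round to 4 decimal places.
\rho(3) = -0.3024

For an MA(q) process with theta_0 = 1, the autocovariance is
  gamma(k) = sigma^2 * sum_{i=0..q-k} theta_i * theta_{i+k},
and rho(k) = gamma(k) / gamma(0). Sigma^2 cancels.
  numerator   = (1)*(-0.651) = -0.651.
  denominator = (1)^2 + (0.748)^2 + (-0.412)^2 + (-0.651)^2 = 2.153049.
  rho(3) = -0.651 / 2.153049 = -0.3024.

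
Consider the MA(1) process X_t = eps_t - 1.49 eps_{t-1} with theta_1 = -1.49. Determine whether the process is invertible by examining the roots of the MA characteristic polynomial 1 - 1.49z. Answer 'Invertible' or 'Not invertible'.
\text{Not invertible}

The MA(q) characteristic polynomial is P(z) = 1 - 1.49z.
Invertibility requires all roots to lie outside the unit circle, i.e. |z| > 1 for every root.
This is linear in z: 1 + (-1.49) z = 0  =>  z = -1/(-1.49) = 0.671141,  |z| = 0.671141.
Moduli of all roots: 0.6711.
All moduli strictly greater than 1? No.
Verdict: Not invertible.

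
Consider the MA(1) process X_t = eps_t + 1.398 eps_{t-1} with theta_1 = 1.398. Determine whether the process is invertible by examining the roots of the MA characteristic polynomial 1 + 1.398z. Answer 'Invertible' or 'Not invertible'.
\text{Not invertible}

The MA(q) characteristic polynomial is P(z) = 1 + 1.398z.
Invertibility requires all roots to lie outside the unit circle, i.e. |z| > 1 for every root.
This is linear in z: 1 + (1.398) z = 0  =>  z = -1/(1.398) = -0.715308,  |z| = 0.715308.
Moduli of all roots: 0.7153.
All moduli strictly greater than 1? No.
Verdict: Not invertible.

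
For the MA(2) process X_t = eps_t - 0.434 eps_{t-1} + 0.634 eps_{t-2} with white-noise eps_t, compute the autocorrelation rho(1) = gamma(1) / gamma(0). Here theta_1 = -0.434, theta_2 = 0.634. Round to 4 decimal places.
\rho(1) = -0.4459

For an MA(q) process with theta_0 = 1, the autocovariance is
  gamma(k) = sigma^2 * sum_{i=0..q-k} theta_i * theta_{i+k},
and rho(k) = gamma(k) / gamma(0). Sigma^2 cancels.
  numerator   = (1)*(-0.434) + (-0.434)*(0.634) = -0.709156.
  denominator = (1)^2 + (-0.434)^2 + (0.634)^2 = 1.590312.
  rho(1) = -0.709156 / 1.590312 = -0.4459.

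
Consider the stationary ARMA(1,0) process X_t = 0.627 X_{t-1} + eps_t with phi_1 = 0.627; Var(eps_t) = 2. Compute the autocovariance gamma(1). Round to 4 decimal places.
\gamma(1) = 2.0663

Multiply the model equation by X_{t-k} and take expectations. With theta_0 = psi_0 = 1 and psi_j the MA(infinity) weights, this gives
  gamma(k) - sum_i phi_i gamma(k-i) = c_k,
  c_k = sigma^2 * sum_{j=k..q} theta_j psi_{j-k}   (c_k = 0 for k > q),
using gamma(-m) = gamma(m).
Pure AR (q = 0): c_0 = sigma^2 = 2, c_k = 0 for k >= 1.
Equations for k = 0 and k = 1 (AR order 1):
  gamma(0) = phi_1 gamma(1) + c_0
  gamma(1) = phi_1 gamma(0) + c_1
Substituting the second into the first: gamma(0) (1 - phi_1^2) = c_0 + phi_1 c_1, so
  gamma(0) = c_0 / (1 - phi_1^2) = 2 / (1 - (0.627)^2) = 2 / 0.606871 = 3.295593.
  gamma(1) = phi_1 gamma(0) = (0.627)(3.295593) = 2.066337.
Therefore gamma(1) = 2.0663 (to 4 decimal places).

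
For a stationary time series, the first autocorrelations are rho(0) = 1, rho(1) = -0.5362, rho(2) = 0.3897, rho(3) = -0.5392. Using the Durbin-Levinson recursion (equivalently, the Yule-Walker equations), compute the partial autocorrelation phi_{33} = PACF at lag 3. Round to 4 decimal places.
\phi_{33} = -0.4060

The PACF at lag k is phi_{kk}, the last component of the solution
to the Yule-Walker system G_k phi = r_k where
  (G_k)_{ij} = rho(|i - j|), (r_k)_i = rho(i), i,j = 1..k.
Equivalently, Durbin-Levinson gives phi_{kk} iteratively:
  phi_{11} = rho(1)
  phi_{kk} = [rho(k) - sum_{j=1..k-1} phi_{k-1,j} rho(k-j)]
            / [1 - sum_{j=1..k-1} phi_{k-1,j} rho(j)],
  phi_{k,j} = phi_{k-1,j} - phi_{kk} phi_{k-1,k-j},  j = 1..k-1.
Step k = 1:
  phi_11 = rho(1) = -0.5362.
Step k = 2:
  phi_22 = [rho(2) - phi_11 rho(1)] / [1 - phi_11 rho(1)] = [0.3897 - (-0.5362)(-0.5362)] / [1 - (-0.5362)(-0.5362)]
         = 0.10218956 / 0.71248956 = 0.143426.
  Update: phi_21 = phi_11 - phi_22 phi_11 = -0.5362 - (0.143426)(-0.5362) = -0.459295.
Step k = 3:
  phi_33 = [rho(3) - phi_21 rho(2) - phi_22 rho(1)] / [1 - phi_21 rho(1) - phi_22 rho(2)]
    numerator   = -0.5392 - (-0.459295)(0.3897) - (0.143426)(-0.5362) = -0.28330771
    denominator = 1 - (-0.459295)(-0.5362) - (0.143426)(0.3897) = 0.69783292
  phi_33 = -0.28330771 / 0.69783292 = -0.406.
Therefore phi_{33} = -0.4060.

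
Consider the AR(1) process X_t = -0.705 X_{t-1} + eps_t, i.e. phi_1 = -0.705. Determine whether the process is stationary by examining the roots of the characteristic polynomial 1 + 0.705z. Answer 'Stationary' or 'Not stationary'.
\text{Stationary}

The AR(p) characteristic polynomial is P(z) = 1 + 0.705z.
Stationarity requires all roots to lie outside the unit circle, i.e. |z| > 1 for every root.
This is linear in z: 1 + (0.705) z = 0  =>  z = -1/(0.705) = -1.41844,  |z| = 1.41844.
Moduli of all roots: 1.4184.
All moduli strictly greater than 1? Yes.
Verdict: Stationary.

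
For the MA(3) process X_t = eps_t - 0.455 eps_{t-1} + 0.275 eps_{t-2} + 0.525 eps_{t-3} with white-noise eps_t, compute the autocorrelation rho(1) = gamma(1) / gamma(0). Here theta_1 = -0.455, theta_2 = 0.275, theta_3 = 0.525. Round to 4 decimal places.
\rho(1) = -0.2796

For an MA(q) process with theta_0 = 1, the autocovariance is
  gamma(k) = sigma^2 * sum_{i=0..q-k} theta_i * theta_{i+k},
and rho(k) = gamma(k) / gamma(0). Sigma^2 cancels.
  numerator   = (1)*(-0.455) + (-0.455)*(0.275) + (0.275)*(0.525) = -0.43575.
  denominator = (1)^2 + (-0.455)^2 + (0.275)^2 + (0.525)^2 = 1.558275.
  rho(1) = -0.43575 / 1.558275 = -0.2796.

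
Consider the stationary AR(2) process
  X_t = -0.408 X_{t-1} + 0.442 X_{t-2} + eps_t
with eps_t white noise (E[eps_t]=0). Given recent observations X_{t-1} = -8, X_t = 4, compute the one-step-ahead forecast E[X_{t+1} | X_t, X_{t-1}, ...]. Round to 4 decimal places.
E[X_{t+1} \mid \mathcal F_t] = -5.1680

For an AR(p) model X_t = c + sum_i phi_i X_{t-i} + eps_t, the
one-step-ahead conditional mean is
  E[X_{t+1} | X_t, ...] = c + sum_i phi_i X_{t+1-i}.
Substitute known values:
  E[X_{t+1} | ...] = (-0.408) * (4) + (0.442) * (-8)
                   = -5.1680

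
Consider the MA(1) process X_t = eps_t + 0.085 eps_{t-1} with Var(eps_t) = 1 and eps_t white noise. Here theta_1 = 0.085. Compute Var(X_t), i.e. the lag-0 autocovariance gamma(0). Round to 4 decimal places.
\gamma(0) = 1.0072

For an MA(q) process X_t = eps_t + sum_i theta_i eps_{t-i} with
Var(eps_t) = sigma^2, the variance is
  gamma(0) = sigma^2 * (1 + sum_i theta_i^2).
  sum_i theta_i^2 = (0.085)^2 = 0.007225.
  gamma(0) = 1 * (1 + 0.007225) = 1 * 1.007225 = 1.007225, which rounds to 1.0072.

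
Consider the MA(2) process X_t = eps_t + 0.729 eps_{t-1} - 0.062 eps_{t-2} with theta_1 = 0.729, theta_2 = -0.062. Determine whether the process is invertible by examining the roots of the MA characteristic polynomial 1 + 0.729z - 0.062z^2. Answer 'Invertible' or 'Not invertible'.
\text{Invertible}

The MA(q) characteristic polynomial is P(z) = 1 + 0.729z - 0.062z^2.
Invertibility requires all roots to lie outside the unit circle, i.e. |z| > 1 for every root.
Set 1 + (0.729) z + (-0.062) z^2 = 0, i.e. a z^2 + b z + c = 0 with a = -0.062, b = 0.729, c = 1.
Discriminant D = b^2 - 4ac = (0.729)^2 - 4*(-0.062)*1 = 0.531441 - (-0.248) = 0.779441.
D >= 0, so the roots are real: z = (-b +/- sqrt(D)) / (2a) = (-0.729 +/- 0.88286) / (-0.124).
  z_1 = (-0.729 + 0.88286) / (-0.124) = -1.2408,   |z_1| = 1.2408.
  z_2 = (-0.729 - 0.88286) / (-0.124) = 12.9989,   |z_2| = 12.9989.
Moduli of all roots: 1.2408, 12.9989.
All moduli strictly greater than 1? Yes.
Verdict: Invertible.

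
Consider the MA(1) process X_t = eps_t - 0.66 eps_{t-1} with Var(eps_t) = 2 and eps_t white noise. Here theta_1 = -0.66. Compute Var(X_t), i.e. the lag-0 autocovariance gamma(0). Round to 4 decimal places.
\gamma(0) = 2.8712

For an MA(q) process X_t = eps_t + sum_i theta_i eps_{t-i} with
Var(eps_t) = sigma^2, the variance is
  gamma(0) = sigma^2 * (1 + sum_i theta_i^2).
  sum_i theta_i^2 = (-0.66)^2 = 0.4356.
  gamma(0) = 2 * (1 + 0.4356) = 2 * 1.4356 = 2.8712.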